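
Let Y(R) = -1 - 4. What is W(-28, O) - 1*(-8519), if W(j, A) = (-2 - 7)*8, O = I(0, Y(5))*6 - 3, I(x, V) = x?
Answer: 8447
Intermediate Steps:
Y(R) = -5
O = -3 (O = 0*6 - 3 = 0 - 3 = -3)
W(j, A) = -72 (W(j, A) = -9*8 = -72)
W(-28, O) - 1*(-8519) = -72 - 1*(-8519) = -72 + 8519 = 8447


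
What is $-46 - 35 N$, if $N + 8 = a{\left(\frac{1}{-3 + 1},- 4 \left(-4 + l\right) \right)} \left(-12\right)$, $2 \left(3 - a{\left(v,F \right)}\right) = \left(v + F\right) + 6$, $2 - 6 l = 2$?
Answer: $-3021$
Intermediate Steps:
$l = 0$ ($l = \frac{1}{3} - \frac{1}{3} = 0$)
$a{\left(v,F \right)} = - \frac{F}{2} - \frac{v}{2}$ ($a{\left(v,F \right)} = 3 - \frac{\left(v + F\right) + 6}{2} = 3 - \frac{\left(F + v\right) + 6}{2} = 3 - \frac{6 + F + v}{2} = 3 - \left(3 + \frac{F}{2} + \frac{v}{2}\right) = - \frac{F}{2} - \frac{v}{2}$)
$N = 85$ ($N = -8 + \left(- \frac{\left(-4\right) \left(-4 + 0\right)}{2} - \frac{1}{2 \left(-3 + 1\right)}\right) \left(-12\right) = -8 + \left(- \frac{\left(-4\right) \left(-4\right)}{2} - \frac{1}{2 \left(-2\right)}\right) \left(-12\right) = -8 + \left(\left(- \frac{1}{2}\right) 16 - - \frac{1}{4}\right) \left(-12\right) = -8 + \left(-8 + \frac{1}{4}\right) \left(-12\right) = -8 - -93 = -8 + 93 = 85$)
$-46 - 35 N = -46 - 2975 = -3021$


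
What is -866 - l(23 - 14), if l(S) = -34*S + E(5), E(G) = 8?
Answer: -568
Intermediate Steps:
l(S) = 8 - 34*S (l(S) = -34*S + 8 = 8 - 34*S)
-866 - l(23 - 14) = -866 - (8 - 34*(23 - 14)) = -866 - (8 - 34*9) = -866 - (8 - 306) = -866 - 1*(-298) = -866 + 298 = -568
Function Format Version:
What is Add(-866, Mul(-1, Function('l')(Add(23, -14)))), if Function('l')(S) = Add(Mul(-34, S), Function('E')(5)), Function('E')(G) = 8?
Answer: -568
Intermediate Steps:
Function('l')(S) = Add(8, Mul(-34, S)) (Function('l')(S) = Add(Mul(-34, S), 8) = Add(8, Mul(-34, S)))
Add(-866, Mul(-1, Function('l')(Add(23, -14)))) = Add(-866, Mul(-1, Add(8, Mul(-34, Add(23, -14))))) = Add(-866, Mul(-1, Add(8, Mul(-34, 9)))) = Add(-866, Mul(-1, Add(8, -306))) = Add(-866, Mul(-1, -298)) = Add(-866, 298) = -568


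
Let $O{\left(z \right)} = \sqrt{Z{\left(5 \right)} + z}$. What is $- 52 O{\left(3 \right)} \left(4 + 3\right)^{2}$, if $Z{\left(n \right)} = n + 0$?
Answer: $- 5096 \sqrt{2} \approx -7206.8$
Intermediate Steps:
$Z{\left(n \right)} = n$
$O{\left(z \right)} = \sqrt{5 + z}$
$- 52 O{\left(3 \right)} \left(4 + 3\right)^{2} = - 52 \sqrt{5 + 3} \left(4 + 3\right)^{2} = - 52 \sqrt{8} \cdot 7^{2} = - 52 \cdot 2 \sqrt{2} \cdot 49 = - 104 \sqrt{2} \cdot 49 = - 5096 \sqrt{2}$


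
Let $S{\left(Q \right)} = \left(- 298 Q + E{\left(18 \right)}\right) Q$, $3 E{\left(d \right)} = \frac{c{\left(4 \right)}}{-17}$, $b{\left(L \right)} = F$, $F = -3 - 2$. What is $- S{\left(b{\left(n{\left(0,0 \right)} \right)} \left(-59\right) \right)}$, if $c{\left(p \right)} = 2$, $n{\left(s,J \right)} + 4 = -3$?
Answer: $\frac{1322606540}{51} \approx 2.5933 \cdot 10^{7}$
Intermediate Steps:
$n{\left(s,J \right)} = -7$ ($n{\left(s,J \right)} = -4 - 3 = -7$)
$F = -5$
$b{\left(L \right)} = -5$
$E{\left(d \right)} = - \frac{2}{51}$ ($E{\left(d \right)} = \frac{2 \frac{1}{-17}}{3} = \frac{2 \left(- \frac{1}{17}\right)}{3} = \frac{1}{3} \left(- \frac{2}{17}\right) = - \frac{2}{51}$)
$S{\left(Q \right)} = Q \left(- \frac{2}{51} - 298 Q\right)$ ($S{\left(Q \right)} = \left(- 298 Q - \frac{2}{51}\right) Q = \left(- \frac{2}{51} - 298 Q\right) Q = Q \left(- \frac{2}{51} - 298 Q\right)$)
$- S{\left(b{\left(n{\left(0,0 \right)} \right)} \left(-59\right) \right)} = - \frac{\left(-2\right) \left(\left(-5\right) \left(-59\right)\right) \left(1 + 7599 \left(\left(-5\right) \left(-59\right)\right)\right)}{51} = - \frac{\left(-2\right) 295 \left(1 + 7599 \cdot 295\right)}{51} = - \frac{\left(-2\right) 295 \left(1 + 2241705\right)}{51} = - \frac{\left(-2\right) 295 \cdot 2241706}{51} = \left(-1\right) \left(- \frac{1322606540}{51}\right) = \frac{1322606540}{51}$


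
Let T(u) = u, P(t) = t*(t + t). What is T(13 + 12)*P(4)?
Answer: 800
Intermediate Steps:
P(t) = 2*t² (P(t) = t*(2*t) = 2*t²)
T(13 + 12)*P(4) = (13 + 12)*(2*4²) = 25*(2*16) = 25*32 = 800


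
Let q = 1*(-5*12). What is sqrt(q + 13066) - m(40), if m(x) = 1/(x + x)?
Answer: -1/80 + sqrt(13006) ≈ 114.03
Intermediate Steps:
m(x) = 1/(2*x)
q = -60 (q = 1*(-60) = -60)
sqrt(q + 13066) - m(40) = sqrt(-60 + 13066) - 1/(2*40) = sqrt(13006) - 1/(2*40) = sqrt(13006) - 1*1/80 = sqrt(13006) - 1/80 = -1/80 + sqrt(13006)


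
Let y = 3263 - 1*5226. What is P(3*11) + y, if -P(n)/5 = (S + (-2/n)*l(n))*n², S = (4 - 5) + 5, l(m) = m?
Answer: -12853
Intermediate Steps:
S = 4 (S = -1 + 5 = 4)
y = -1963 (y = 3263 - 5226 = -1963)
P(n) = -10*n² (P(n) = -5*(4 + (-2/n)*n)*n² = -5*(4 - 2)*n² = -10*n²)
P(3*11) + y = -10*(3*11)² - 1963 = -10*33² - 1963 = -10*1089 - 1963 = -10890 - 1963 = -12853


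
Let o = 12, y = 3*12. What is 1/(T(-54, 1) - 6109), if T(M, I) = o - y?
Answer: -1/6133 ≈ -0.00016305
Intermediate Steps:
y = 36
T(M, I) = -24 (T(M, I) = 12 - 1*36 = 12 - 36 = -24)
1/(T(-54, 1) - 6109) = 1/(-24 - 6109) = 1/(-6133) = -1/6133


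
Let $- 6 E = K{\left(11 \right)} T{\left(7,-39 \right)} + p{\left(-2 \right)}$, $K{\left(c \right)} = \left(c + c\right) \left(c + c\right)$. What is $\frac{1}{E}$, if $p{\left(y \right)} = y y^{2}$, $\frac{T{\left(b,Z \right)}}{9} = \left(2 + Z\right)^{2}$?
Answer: $- \frac{3}{2981678} \approx -1.0061 \cdot 10^{-6}$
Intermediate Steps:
$T{\left(b,Z \right)} = 9 \left(2 + Z\right)^{2}$
$K{\left(c \right)} = 4 c^{2}$ ($K{\left(c \right)} = 2 c 2 c = 4 c^{2}$)
$p{\left(y \right)} = y^{3}$
$E = - \frac{2981678}{3}$ ($E = - \frac{4 \cdot 11^{2} \cdot 9 \left(2 - 39\right)^{2} + \left(-2\right)^{3}}{6} = - \frac{4 \cdot 121 \cdot 9 \left(-37\right)^{2} - 8}{6} = - \frac{484 \cdot 9 \cdot 1369 - 8}{6} = - \frac{484 \cdot 12321 - 8}{6} = - \frac{5963364 - 8}{6} = \left(- \frac{1}{6}\right) 5963356 = - \frac{2981678}{3} \approx -9.9389 \cdot 10^{5}$)
$\frac{1}{E} = \frac{1}{- \frac{2981678}{3}} = - \frac{3}{2981678}$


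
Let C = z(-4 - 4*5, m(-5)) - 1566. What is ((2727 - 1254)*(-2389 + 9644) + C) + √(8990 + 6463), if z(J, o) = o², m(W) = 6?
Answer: 10685085 + 3*√1717 ≈ 1.0685e+7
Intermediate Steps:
C = -1530 (C = 6² - 1566 = 36 - 1566 = -1530)
((2727 - 1254)*(-2389 + 9644) + C) + √(8990 + 6463) = ((2727 - 1254)*(-2389 + 9644) - 1530) + √(8990 + 6463) = (1473*7255 - 1530) + √15453 = (10686615 - 1530) + 3*√1717 = 10685085 + 3*√1717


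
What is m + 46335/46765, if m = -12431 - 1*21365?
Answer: -316084721/9353 ≈ -33795.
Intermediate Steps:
m = -33796 (m = -12431 - 21365 = -33796)
m + 46335/46765 = -33796 + 46335/46765 = -33796 + 46335*(1/46765) = -33796 + 9267/9353 = -316084721/9353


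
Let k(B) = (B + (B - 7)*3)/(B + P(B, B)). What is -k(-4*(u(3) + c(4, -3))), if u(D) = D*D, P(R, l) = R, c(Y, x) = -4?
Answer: -101/40 ≈ -2.5250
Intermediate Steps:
u(D) = D²
k(B) = (-21 + 4*B)/(2*B) (k(B) = (B + (B - 7)*3)/(B + B) = (B + (-7 + B)*3)/((2*B)) = (B + (-21 + 3*B))*(1/(2*B)) = (-21 + 4*B)*(1/(2*B)) = (-21 + 4*B)/(2*B))
-k(-4*(u(3) + c(4, -3))) = -(2 - 21*(-1/(4*(3² - 4)))/2) = -(2 - 21*(-1/(4*(9 - 4)))/2) = -(2 - 21/(2*((-4*5)))) = -(2 - 21/2/(-20)) = -(2 - 21/2*(-1/20)) = -(2 + 21/40) = -1*101/40 = -101/40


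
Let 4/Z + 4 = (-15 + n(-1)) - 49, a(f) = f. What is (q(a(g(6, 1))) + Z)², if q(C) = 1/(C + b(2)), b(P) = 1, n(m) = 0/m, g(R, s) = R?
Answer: 100/14161 ≈ 0.0070616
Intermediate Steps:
n(m) = 0
q(C) = 1/(1 + C) (q(C) = 1/(C + 1) = 1/(1 + C))
Z = -1/17 (Z = 4/(-4 + ((-15 + 0) - 49)) = 4/(-4 + (-15 - 49)) = 4/(-4 - 64) = 4/(-68) = 4*(-1/68) = -1/17 ≈ -0.058824)
(q(a(g(6, 1))) + Z)² = (1/(1 + 6) - 1/17)² = (1/7 - 1/17)² = (⅐ - 1/17)² = (10/119)² = 100/14161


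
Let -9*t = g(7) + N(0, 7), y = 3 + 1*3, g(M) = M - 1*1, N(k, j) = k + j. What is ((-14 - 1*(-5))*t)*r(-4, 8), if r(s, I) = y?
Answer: 78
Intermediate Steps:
N(k, j) = j + k
g(M) = -1 + M (g(M) = M - 1 = -1 + M)
y = 6 (y = 3 + 3 = 6)
r(s, I) = 6
t = -13/9 (t = -((-1 + 7) + (7 + 0))/9 = -(6 + 7)/9 = -⅑*13 = -13/9 ≈ -1.4444)
((-14 - 1*(-5))*t)*r(-4, 8) = ((-14 - 1*(-5))*(-13/9))*6 = ((-14 + 5)*(-13/9))*6 = -9*(-13/9)*6 = 13*6 = 78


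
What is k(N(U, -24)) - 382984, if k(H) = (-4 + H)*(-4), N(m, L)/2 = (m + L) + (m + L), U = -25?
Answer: -382184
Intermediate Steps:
N(m, L) = 4*L + 4*m (N(m, L) = 2*((m + L) + (m + L)) = 2*((L + m) + (L + m)) = 2*(2*L + 2*m) = 4*L + 4*m)
k(H) = 16 - 4*H
k(N(U, -24)) - 382984 = (16 - 4*(4*(-24) + 4*(-25))) - 382984 = (16 - 4*(-96 - 100)) - 382984 = (16 - 4*(-196)) - 382984 = (16 + 784) - 382984 = 800 - 382984 = -382184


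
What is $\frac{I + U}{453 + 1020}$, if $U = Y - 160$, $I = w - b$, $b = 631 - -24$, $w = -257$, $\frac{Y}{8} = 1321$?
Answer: $\frac{9496}{1473} \approx 6.4467$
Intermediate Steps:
$Y = 10568$ ($Y = 8 \cdot 1321 = 10568$)
$b = 655$ ($b = 631 + 24 = 655$)
$I = -912$ ($I = -257 - 655 = -912$)
$U = 10408$ ($U = 10568 - 160 = 10408$)
$\frac{I + U}{453 + 1020} = \frac{-912 + 10408}{453 + 1020} = \frac{9496}{1473}$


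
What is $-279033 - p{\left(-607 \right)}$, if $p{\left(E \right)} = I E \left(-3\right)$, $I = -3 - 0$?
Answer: $-273570$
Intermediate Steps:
$I = -3$ ($I = -3 + 0 = -3$)
$p{\left(E \right)} = 9 E$ ($p{\left(E \right)} = - 3 E \left(-3\right) = 9 E$)
$-279033 - p{\left(-607 \right)} = -279033 - 9 \left(-607\right) = -279033 - -5463 = -279033 + 5463 = -273570$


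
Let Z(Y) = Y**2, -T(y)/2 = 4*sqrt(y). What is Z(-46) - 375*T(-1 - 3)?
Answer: 2116 + 6000*I ≈ 2116.0 + 6000.0*I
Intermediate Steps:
T(y) = -8*sqrt(y)
Z(-46) - 375*T(-1 - 3) = (-46)**2 - 375*(-8*sqrt(-1 - 3)) = 2116 - 375*(-16*I) = 2116 - (-6000)*I = 2116 + 6000*I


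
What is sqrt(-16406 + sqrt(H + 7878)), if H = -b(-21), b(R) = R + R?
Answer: sqrt(-16406 + 12*sqrt(55)) ≈ 127.74*I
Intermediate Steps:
b(R) = 2*R
H = 42 (H = -2*(-21) = -1*(-42) = 42)
sqrt(-16406 + sqrt(H + 7878)) = sqrt(-16406 + sqrt(42 + 7878)) = sqrt(-16406 + sqrt(7920)) = sqrt(-16406 + 12*sqrt(55))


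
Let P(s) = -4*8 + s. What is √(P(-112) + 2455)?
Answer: √2311 ≈ 48.073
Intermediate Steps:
P(s) = -32 + s
√(P(-112) + 2455) = √((-32 - 112) + 2455) = √(-144 + 2455) = √2311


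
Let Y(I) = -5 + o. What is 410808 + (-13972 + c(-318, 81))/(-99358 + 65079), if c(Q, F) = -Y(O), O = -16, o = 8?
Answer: 14082101407/34279 ≈ 4.1081e+5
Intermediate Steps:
Y(I) = 3 (Y(I) = -5 + 8 = 3)
c(Q, F) = -3 (c(Q, F) = -1*3 = -3)
410808 + (-13972 + c(-318, 81))/(-99358 + 65079) = 410808 + (-13972 - 3)/(-99358 + 65079) = 410808 - 13975/(-34279) = 410808 - 13975*(-1/34279) = 410808 + 13975/34279 = 14082101407/34279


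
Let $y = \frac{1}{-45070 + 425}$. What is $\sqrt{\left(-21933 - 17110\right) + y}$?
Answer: $\frac{4 i \sqrt{4863723224295}}{44645} \approx 197.59 i$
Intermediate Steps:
$y = - \frac{1}{44645}$ ($y = \frac{1}{-44645} = - \frac{1}{44645} \approx -2.2399 \cdot 10^{-5}$)
$\sqrt{\left(-21933 - 17110\right) + y} = \sqrt{\left(-21933 - 17110\right) - \frac{1}{44645}} = \sqrt{-39043 - \frac{1}{44645}} = \sqrt{- \frac{1743074736}{44645}} = \frac{4 i \sqrt{4863723224295}}{44645}$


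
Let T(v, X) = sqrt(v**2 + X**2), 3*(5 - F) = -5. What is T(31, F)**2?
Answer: 9049/9 ≈ 1005.4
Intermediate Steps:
F = 20/3 (F = 5 - 1/3*(-5) = 5 + 5/3 = 20/3 ≈ 6.6667)
T(v, X) = sqrt(X**2 + v**2)
T(31, F)**2 = (sqrt((20/3)**2 + 31**2))**2 = (sqrt(400/9 + 961))**2 = (sqrt(9049/9))**2 = (sqrt(9049)/3)**2 = 9049/9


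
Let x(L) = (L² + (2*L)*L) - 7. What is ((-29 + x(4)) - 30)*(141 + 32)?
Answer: -3114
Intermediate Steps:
x(L) = -7 + 3*L² (x(L) = (L² + 2*L²) - 7 = 3*L² - 7 = -7 + 3*L²)
((-29 + x(4)) - 30)*(141 + 32) = ((-29 + (-7 + 3*4²)) - 30)*(141 + 32) = ((-29 + (-7 + 3*16)) - 30)*173 = ((-29 + (-7 + 48)) - 30)*173 = ((-29 + 41) - 30)*173 = (12 - 30)*173 = -18*173 = -3114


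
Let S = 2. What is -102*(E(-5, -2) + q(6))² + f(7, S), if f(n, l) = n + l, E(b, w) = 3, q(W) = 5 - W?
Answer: -399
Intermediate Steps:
f(n, l) = l + n
-102*(E(-5, -2) + q(6))² + f(7, S) = -102*(3 + (5 - 1*6))² + (2 + 7) = -102*(3 + (5 - 6))² + 9 = -102*(3 - 1)² + 9 = -102*2² + 9 = -102*4 + 9 = -408 + 9 = -399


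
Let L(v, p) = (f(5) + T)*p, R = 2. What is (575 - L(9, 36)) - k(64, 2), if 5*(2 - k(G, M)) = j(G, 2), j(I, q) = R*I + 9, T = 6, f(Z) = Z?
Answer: 1022/5 ≈ 204.40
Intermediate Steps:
L(v, p) = 11*p (L(v, p) = (5 + 6)*p = 11*p)
j(I, q) = 9 + 2*I (j(I, q) = 2*I + 9 = 9 + 2*I)
k(G, M) = ⅕ - 2*G/5 (k(G, M) = 2 - (9 + 2*G)/5 = 2 + (-9/5 - 2*G/5) = ⅕ - 2*G/5)
(575 - L(9, 36)) - k(64, 2) = (575 - 11*36) - (⅕ - ⅖*64) = (575 - 1*396) - (⅕ - 128/5) = (575 - 396) - 1*(-127/5) = 179 + 127/5 = 1022/5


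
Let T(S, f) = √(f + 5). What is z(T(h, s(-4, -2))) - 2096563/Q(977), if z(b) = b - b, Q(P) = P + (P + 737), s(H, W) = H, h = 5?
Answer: -2096563/2691 ≈ -779.10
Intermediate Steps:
Q(P) = 737 + 2*P (Q(P) = P + (737 + P) = 737 + 2*P)
T(S, f) = √(5 + f)
z(b) = 0
z(T(h, s(-4, -2))) - 2096563/Q(977) = 0 - 2096563/(737 + 2*977) = 0 - 2096563/(737 + 1954) = 0 - 2096563/2691 = -2096563/2691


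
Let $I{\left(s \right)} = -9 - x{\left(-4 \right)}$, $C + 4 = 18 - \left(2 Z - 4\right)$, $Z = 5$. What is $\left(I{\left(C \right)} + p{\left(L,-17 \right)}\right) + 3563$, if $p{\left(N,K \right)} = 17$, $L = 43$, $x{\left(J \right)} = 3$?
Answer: $3568$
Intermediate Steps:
$C = 8$ ($C = -4 + \left(18 - \left(2 \cdot 5 - 4\right)\right) = -4 + \left(18 - \left(10 - 4\right)\right) = -4 + \left(18 - 6\right) = -4 + 12 = 8$)
$I{\left(s \right)} = -12$ ($I{\left(s \right)} = -9 - 3 = -12$)
$\left(I{\left(C \right)} + p{\left(L,-17 \right)}\right) + 3563 = \left(-12 + 17\right) + 3563 = 5 + 3563 = 3568$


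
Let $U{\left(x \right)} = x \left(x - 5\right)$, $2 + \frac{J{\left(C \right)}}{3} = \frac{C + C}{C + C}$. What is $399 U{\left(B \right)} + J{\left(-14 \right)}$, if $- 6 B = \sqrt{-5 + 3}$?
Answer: $- \frac{151}{6} + \frac{665 i \sqrt{2}}{2} \approx -25.167 + 470.23 i$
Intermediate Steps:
$J{\left(C \right)} = -3$ ($J{\left(C \right)} = -6 + 3 \frac{C + C}{C + C} = -6 + 3 \frac{2 C}{2 C} = -6 + 3 \cdot 2 C \frac{1}{2 C} = -6 + 3 \cdot 1 = -6 + 3 = -3$)
$B = - \frac{i \sqrt{2}}{6}$ ($B = - \frac{\sqrt{-5 + 3}}{6} = - \frac{\sqrt{-2}}{6} = - \frac{i \sqrt{2}}{6} \approx - 0.2357 i$)
$U{\left(x \right)} = x \left(-5 + x\right)$
$399 U{\left(B \right)} + J{\left(-14 \right)} = 399 - \frac{i \sqrt{2}}{6} \left(-5 - \frac{i \sqrt{2}}{6}\right) - 3 = 399 \left(- \frac{i \sqrt{2} \left(-5 - \frac{i \sqrt{2}}{6}\right)}{6}\right) - 3 = - \frac{133 i \sqrt{2} \left(-5 - \frac{i \sqrt{2}}{6}\right)}{2} - 3 = -3 - \frac{133 i \sqrt{2} \left(-5 - \frac{i \sqrt{2}}{6}\right)}{2}$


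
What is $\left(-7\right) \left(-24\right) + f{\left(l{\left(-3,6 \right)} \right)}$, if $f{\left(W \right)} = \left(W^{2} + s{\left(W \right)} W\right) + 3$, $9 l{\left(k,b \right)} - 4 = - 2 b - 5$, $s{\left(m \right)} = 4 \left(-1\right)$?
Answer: $\frac{14488}{81} \approx 178.86$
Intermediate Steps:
$s{\left(m \right)} = -4$
$l{\left(k,b \right)} = - \frac{1}{9} - \frac{2 b}{9}$ ($l{\left(k,b \right)} = \frac{4}{9} + \frac{- 2 b - 5}{9} = \frac{4}{9} + \frac{-5 - 2 b}{9} = \frac{4}{9} - \left(\frac{5}{9} + \frac{2 b}{9}\right) = - \frac{1}{9} - \frac{2 b}{9}$)
$f{\left(W \right)} = 3 + W^{2} - 4 W$ ($f{\left(W \right)} = \left(W^{2} - 4 W\right) + 3 = 3 + W^{2} - 4 W$)
$\left(-7\right) \left(-24\right) + f{\left(l{\left(-3,6 \right)} \right)} = \left(-7\right) \left(-24\right) + \left(3 + \left(- \frac{1}{9} - \frac{4}{3}\right)^{2} - 4 \left(- \frac{1}{9} - \frac{4}{3}\right)\right) = 168 + \left(3 + \left(- \frac{1}{9} - \frac{4}{3}\right)^{2} - 4 \left(- \frac{1}{9} - \frac{4}{3}\right)\right) = 168 + \left(3 + \left(- \frac{13}{9}\right)^{2} - - \frac{52}{9}\right) = 168 + \left(3 + \frac{169}{81} + \frac{52}{9}\right) = 168 + \frac{880}{81} = \frac{14488}{81}$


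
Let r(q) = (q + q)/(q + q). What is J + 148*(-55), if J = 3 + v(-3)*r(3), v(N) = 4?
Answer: -8133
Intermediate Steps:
r(q) = 1 (r(q) = (2*q)/((2*q)) = (2*q)*(1/(2*q)) = 1)
J = 7 (J = 3 + 4*1 = 3 + 4 = 7)
J + 148*(-55) = 7 + 148*(-55) = 7 - 8140 = -8133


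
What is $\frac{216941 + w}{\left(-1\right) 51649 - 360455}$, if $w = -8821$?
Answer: $- \frac{2365}{4683} \approx -0.50502$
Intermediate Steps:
$\frac{216941 + w}{\left(-1\right) 51649 - 360455} = \frac{216941 - 8821}{\left(-1\right) 51649 - 360455} = \frac{208120}{-51649 - 360455} = \frac{208120}{-412104} = 208120 \left(- \frac{1}{412104}\right) = - \frac{2365}{4683}$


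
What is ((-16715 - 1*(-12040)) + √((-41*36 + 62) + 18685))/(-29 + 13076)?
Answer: -4675/13047 + √1919/4349 ≈ -0.34825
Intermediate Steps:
((-16715 - 1*(-12040)) + √((-41*36 + 62) + 18685))/(-29 + 13076) = ((-16715 + 12040) + √((-1476 + 62) + 18685))/13047 = (-4675 + √(-1414 + 18685))*(1/13047) = (-4675 + √17271)*(1/13047) = (-4675 + 3*√1919)*(1/13047) = -4675/13047 + √1919/4349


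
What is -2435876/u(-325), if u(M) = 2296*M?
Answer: 608969/186550 ≈ 3.2644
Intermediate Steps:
-2435876/u(-325) = -2435876/(2296*(-325)) = -2435876/(-746200) = -2435876*(-1/746200) = 608969/186550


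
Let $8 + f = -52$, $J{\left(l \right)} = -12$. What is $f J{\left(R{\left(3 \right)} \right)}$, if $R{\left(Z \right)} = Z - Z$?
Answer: $720$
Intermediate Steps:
$R{\left(Z \right)} = 0$
$f = -60$ ($f = -8 - 52 = -60$)
$f J{\left(R{\left(3 \right)} \right)} = \left(-60\right) \left(-12\right) = 720$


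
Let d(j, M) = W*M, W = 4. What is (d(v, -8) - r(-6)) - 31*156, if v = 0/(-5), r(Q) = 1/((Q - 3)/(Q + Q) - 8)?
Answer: -141168/29 ≈ -4867.9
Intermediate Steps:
r(Q) = 1/(-8 + (-3 + Q)/(2*Q)) (r(Q) = 1/((-3 + Q)/((2*Q)) - 8) = 1/((-3 + Q)*(1/(2*Q)) - 8) = 1/((-3 + Q)/(2*Q) - 8) = 1/(-8 + (-3 + Q)/(2*Q)))
v = 0 (v = 0*(-1/5) = 0)
d(j, M) = 4*M
(d(v, -8) - r(-6)) - 31*156 = (4*(-8) - (-2)*(-6)/(3 + 15*(-6))) - 31*156 = (-32 - (-2)*(-6)/(3 - 90)) - 4836 = (-32 - (-2)*(-6)/(-87)) - 4836 = (-32 - (-2)*(-6)*(-1)/87) - 4836 = (-32 - 1*(-4/29)) - 4836 = (-32 + 4/29) - 4836 = -924/29 - 4836 = -141168/29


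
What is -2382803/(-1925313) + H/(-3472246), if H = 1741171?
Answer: 4921379024015/6685160362998 ≈ 0.73617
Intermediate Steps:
-2382803/(-1925313) + H/(-3472246) = -2382803/(-1925313) + 1741171/(-3472246) = -2382803*(-1/1925313) + 1741171*(-1/3472246) = 2382803/1925313 - 1741171/3472246 = 4921379024015/6685160362998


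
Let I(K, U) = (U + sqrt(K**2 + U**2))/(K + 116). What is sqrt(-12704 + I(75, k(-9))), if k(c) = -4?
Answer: sqrt(-463455388 + 191*sqrt(5641))/191 ≈ 112.71*I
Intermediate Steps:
I(K, U) = (U + sqrt(K**2 + U**2))/(116 + K)
sqrt(-12704 + I(75, k(-9))) = sqrt(-12704 + (-4 + sqrt(75**2 + (-4)**2))/(116 + 75)) = sqrt(-12704 + (-4 + sqrt(5625 + 16))/191) = sqrt(-12704 + (-4 + sqrt(5641))/191) = sqrt(-12704 + (-4/191 + sqrt(5641)/191)) = sqrt(-2426468/191 + sqrt(5641)/191)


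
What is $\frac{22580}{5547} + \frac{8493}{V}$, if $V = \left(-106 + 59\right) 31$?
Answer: $- \frac{14211611}{8081979} \approx -1.7584$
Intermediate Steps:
$V = -1457$ ($V = \left(-47\right) 31 = -1457$)
$\frac{22580}{5547} + \frac{8493}{V} = \frac{22580}{5547} + \frac{8493}{-1457} = 22580 \cdot \frac{1}{5547} + 8493 \left(- \frac{1}{1457}\right) = \frac{22580}{5547} - \frac{8493}{1457} = - \frac{14211611}{8081979}$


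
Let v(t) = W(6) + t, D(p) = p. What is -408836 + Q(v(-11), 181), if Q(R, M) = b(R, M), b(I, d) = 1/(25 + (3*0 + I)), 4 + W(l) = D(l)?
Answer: -6541375/16 ≈ -4.0884e+5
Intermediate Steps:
W(l) = -4 + l
v(t) = 2 + t (v(t) = (-4 + 6) + t = 2 + t)
b(I, d) = 1/(25 + I) (b(I, d) = 1/(25 + (0 + I)) = 1/(25 + I))
Q(R, M) = 1/(25 + R)
-408836 + Q(v(-11), 181) = -408836 + 1/(25 + (2 - 11)) = -408836 + 1/(25 - 9) = -408836 + 1/16 = -6541375/16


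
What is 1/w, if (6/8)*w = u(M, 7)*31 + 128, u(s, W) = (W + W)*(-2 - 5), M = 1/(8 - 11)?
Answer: -1/3880 ≈ -0.00025773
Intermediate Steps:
M = -⅓ (M = 1/(-3) = -⅓ ≈ -0.33333)
u(s, W) = -14*W (u(s, W) = (2*W)*(-7) = -14*W)
w = -3880 (w = 4*(-14*7*31 + 128)/3 = 4*(-98*31 + 128)/3 = 4*(-3038 + 128)/3 = (4/3)*(-2910) = -3880)
1/w = 1/(-3880) = -1/3880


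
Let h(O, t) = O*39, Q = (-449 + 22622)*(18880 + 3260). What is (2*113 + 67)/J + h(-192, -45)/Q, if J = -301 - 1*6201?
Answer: -3996816151/88663840290 ≈ -0.045078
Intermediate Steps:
Q = 490910220 (Q = 22173*22140 = 490910220)
J = -6502 (J = -301 - 6201 = -6502)
h(O, t) = 39*O
(2*113 + 67)/J + h(-192, -45)/Q = (2*113 + 67)/(-6502) + (39*(-192))/490910220 = (226 + 67)*(-1/6502) - 7488*1/490910220 = 293*(-1/6502) - 208/13636395 = -293/6502 - 208/13636395 = -3996816151/88663840290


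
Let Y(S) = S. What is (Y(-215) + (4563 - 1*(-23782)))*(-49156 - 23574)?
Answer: -2045894900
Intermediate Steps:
(Y(-215) + (4563 - 1*(-23782)))*(-49156 - 23574) = (-215 + (4563 - 1*(-23782)))*(-49156 - 23574) = (-215 + (4563 + 23782))*(-72730) = (-215 + 28345)*(-72730) = 28130*(-72730) = -2045894900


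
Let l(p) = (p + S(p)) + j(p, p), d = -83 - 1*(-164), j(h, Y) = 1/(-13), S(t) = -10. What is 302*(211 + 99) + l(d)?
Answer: 1217982/13 ≈ 93691.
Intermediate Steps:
j(h, Y) = -1/13
d = 81 (d = -83 + 164 = 81)
l(p) = -131/13 + p (l(p) = (p - 10) - 1/13 = (-10 + p) - 1/13 = -131/13 + p)
302*(211 + 99) + l(d) = 302*(211 + 99) + (-131/13 + 81) = 302*310 + 922/13 = 93620 + 922/13 = 1217982/13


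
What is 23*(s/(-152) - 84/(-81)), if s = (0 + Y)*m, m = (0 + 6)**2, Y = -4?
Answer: 23414/513 ≈ 45.641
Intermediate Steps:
m = 36 (m = 6**2 = 36)
s = -144 (s = (0 - 4)*36 = -4*36 = -144)
23*(s/(-152) - 84/(-81)) = 23*(-144/(-152) - 84/(-81)) = 23*(-144*(-1/152) - 84*(-1/81)) = 23*(18/19 + 28/27) = 23*(1018/513) = 23414/513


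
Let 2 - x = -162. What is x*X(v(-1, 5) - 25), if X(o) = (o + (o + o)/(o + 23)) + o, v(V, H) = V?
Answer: -17056/3 ≈ -5685.3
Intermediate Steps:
x = 164 (x = 2 - 1*(-162) = 2 + 162 = 164)
X(o) = 2*o + 2*o/(23 + o) (X(o) = (o + (2*o)/(23 + o)) + o = (o + 2*o/(23 + o)) + o = 2*o + 2*o/(23 + o))
x*X(v(-1, 5) - 25) = 164*(2*(-1 - 25)*(24 + (-1 - 25))/(23 + (-1 - 25))) = 164*(2*(-26)*(24 - 26)/(23 - 26)) = 164*(2*(-26)*(-2)/(-3)) = 164*(2*(-26)*(-⅓)*(-2)) = 164*(-104/3) = -17056/3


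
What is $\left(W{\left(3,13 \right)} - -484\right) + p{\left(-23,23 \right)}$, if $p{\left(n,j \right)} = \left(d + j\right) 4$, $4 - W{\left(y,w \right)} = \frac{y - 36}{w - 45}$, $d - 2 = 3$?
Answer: $\frac{19167}{32} \approx 598.97$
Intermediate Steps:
$d = 5$ ($d = 2 + 3 = 5$)
$W{\left(y,w \right)} = 4 - \frac{-36 + y}{-45 + w}$ ($W{\left(y,w \right)} = 4 - \frac{y - 36}{w - 45} = 4 - \frac{-36 + y}{-45 + w}$)
$p{\left(n,j \right)} = 20 + 4 j$ ($p{\left(n,j \right)} = \left(5 + j\right) 4 = 20 + 4 j$)
$\left(W{\left(3,13 \right)} - -484\right) + p{\left(-23,23 \right)} = \left(\frac{-144 - 3 + 4 \cdot 13}{-45 + 13} - -484\right) + \left(20 + 4 \cdot 23\right) = \left(\frac{-144 - 3 + 52}{-32} + 484\right) + \left(20 + 92\right) = \left(\left(- \frac{1}{32}\right) \left(-95\right) + 484\right) + 112 = \left(\frac{95}{32} + 484\right) + 112 = \frac{15583}{32} + 112 = \frac{19167}{32}$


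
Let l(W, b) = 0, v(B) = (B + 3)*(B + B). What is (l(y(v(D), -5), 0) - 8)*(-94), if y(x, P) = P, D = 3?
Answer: 752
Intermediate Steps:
v(B) = 2*B*(3 + B) (v(B) = (3 + B)*(2*B) = 2*B*(3 + B))
(l(y(v(D), -5), 0) - 8)*(-94) = (0 - 8)*(-94) = -8*(-94) = 752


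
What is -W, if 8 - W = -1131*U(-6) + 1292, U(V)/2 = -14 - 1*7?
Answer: 48786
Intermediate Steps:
U(V) = -42 (U(V) = 2*(-14 - 1*7) = 2*(-14 - 7) = 2*(-21) = -42)
W = -48786 (W = 8 - (-1131*(-42) + 1292) = 8 - (47502 + 1292) = 8 - 1*48794 = 8 - 48794 = -48786)
-W = -1*(-48786) = 48786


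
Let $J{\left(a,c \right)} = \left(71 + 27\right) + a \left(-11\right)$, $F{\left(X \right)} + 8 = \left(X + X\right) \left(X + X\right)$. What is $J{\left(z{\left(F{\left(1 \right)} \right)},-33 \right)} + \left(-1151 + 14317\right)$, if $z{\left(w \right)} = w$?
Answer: $13308$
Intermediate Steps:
$F{\left(X \right)} = -8 + 4 X^{2}$ ($F{\left(X \right)} = -8 + \left(X + X\right) \left(X + X\right) = -8 + 2 X 2 X = -8 + 4 X^{2}$)
$J{\left(a,c \right)} = 98 - 11 a$
$J{\left(z{\left(F{\left(1 \right)} \right)},-33 \right)} + \left(-1151 + 14317\right) = \left(98 - 11 \left(-8 + 4 \cdot 1^{2}\right)\right) + \left(-1151 + 14317\right) = \left(98 - 11 \left(-8 + 4 \cdot 1\right)\right) + 13166 = \left(98 - 11 \left(-8 + 4\right)\right) + 13166 = \left(98 - -44\right) + 13166 = \left(98 + 44\right) + 13166 = 142 + 13166 = 13308$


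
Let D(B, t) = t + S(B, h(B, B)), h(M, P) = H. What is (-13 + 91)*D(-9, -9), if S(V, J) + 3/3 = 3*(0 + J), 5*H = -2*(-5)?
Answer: -312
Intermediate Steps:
H = 2 (H = (-2*(-5))/5 = (1/5)*10 = 2)
h(M, P) = 2
S(V, J) = -1 + 3*J (S(V, J) = -1 + 3*(0 + J) = -1 + 3*J)
D(B, t) = 5 + t (D(B, t) = t + (-1 + 3*2) = t + (-1 + 6) = t + 5 = 5 + t)
(-13 + 91)*D(-9, -9) = (-13 + 91)*(5 - 9) = 78*(-4) = -312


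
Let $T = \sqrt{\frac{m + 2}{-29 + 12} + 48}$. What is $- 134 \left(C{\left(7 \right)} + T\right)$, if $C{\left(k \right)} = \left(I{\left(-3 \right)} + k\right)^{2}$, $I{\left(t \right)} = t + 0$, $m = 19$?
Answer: $-2144 - \frac{134 \sqrt{13515}}{17} \approx -3060.4$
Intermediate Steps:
$I{\left(t \right)} = t$
$T = \frac{\sqrt{13515}}{17}$ ($T = \sqrt{\frac{19 + 2}{-29 + 12} + 48} = \sqrt{\frac{21}{-17} + 48} = \sqrt{21 \left(- \frac{1}{17}\right) + 48} = \sqrt{- \frac{21}{17} + 48} = \sqrt{\frac{795}{17}} = \frac{\sqrt{13515}}{17} \approx 6.8385$)
$C{\left(k \right)} = \left(-3 + k\right)^{2}$
$- 134 \left(C{\left(7 \right)} + T\right) = - 134 \left(\left(-3 + 7\right)^{2} + \frac{\sqrt{13515}}{17}\right) = - 134 \left(4^{2} + \frac{\sqrt{13515}}{17}\right) = - 134 \left(16 + \frac{\sqrt{13515}}{17}\right) = -2144 - \frac{134 \sqrt{13515}}{17}$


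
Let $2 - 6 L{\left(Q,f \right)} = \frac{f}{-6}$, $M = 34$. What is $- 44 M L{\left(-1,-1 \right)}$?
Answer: $- \frac{4114}{9} \approx -457.11$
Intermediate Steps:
$L{\left(Q,f \right)} = \frac{1}{3} + \frac{f}{36}$ ($L{\left(Q,f \right)} = \frac{1}{3} - \frac{f \frac{1}{-6}}{6} = \frac{1}{3} - \frac{f \left(- \frac{1}{6}\right)}{6} = \frac{1}{3} - \frac{\left(- \frac{1}{6}\right) f}{6} = \frac{1}{3} + \frac{f}{36}$)
$- 44 M L{\left(-1,-1 \right)} = \left(-44\right) 34 \left(\frac{1}{3} + \frac{1}{36} \left(-1\right)\right) = - 1496 \left(\frac{1}{3} - \frac{1}{36}\right) = \left(-1496\right) \frac{11}{36} = - \frac{4114}{9}$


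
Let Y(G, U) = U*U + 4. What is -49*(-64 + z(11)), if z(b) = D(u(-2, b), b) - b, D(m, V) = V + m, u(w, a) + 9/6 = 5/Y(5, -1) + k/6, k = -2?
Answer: 19061/6 ≈ 3176.8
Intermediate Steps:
Y(G, U) = 4 + U**2 (Y(G, U) = U**2 + 4 = 4 + U**2)
u(w, a) = -5/6 (u(w, a) = -3/2 + (5/(4 + (-1)**2) - 2/6) = -3/2 + (5/(4 + 1) - 2*1/6) = -3/2 + (5/5 - 1/3) = -3/2 + (5*(1/5) - 1/3) = -3/2 + (1 - 1/3) = -3/2 + 2/3 = -5/6)
z(b) = -5/6 (z(b) = (b - 5/6) - b = (-5/6 + b) - b = -5/6)
-49*(-64 + z(11)) = -49*(-64 - 5/6) = -49*(-389/6) = 19061/6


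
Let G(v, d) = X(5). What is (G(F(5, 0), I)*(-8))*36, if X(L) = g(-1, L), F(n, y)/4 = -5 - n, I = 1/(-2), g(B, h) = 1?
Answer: -288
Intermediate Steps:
I = -½ ≈ -0.50000
F(n, y) = -20 - 4*n (F(n, y) = 4*(-5 - n) = -20 - 4*n)
X(L) = 1
G(v, d) = 1
(G(F(5, 0), I)*(-8))*36 = (1*(-8))*36 = -8*36 = -288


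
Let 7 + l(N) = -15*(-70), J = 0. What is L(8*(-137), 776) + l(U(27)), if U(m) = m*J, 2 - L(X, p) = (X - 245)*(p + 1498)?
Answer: 3050479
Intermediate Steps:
L(X, p) = 2 - (-245 + X)*(1498 + p) (L(X, p) = 2 - (X - 245)*(p + 1498) = 2 - (-245 + X)*(1498 + p))
U(m) = 0 (U(m) = m*0 = 0)
l(N) = 1043 (l(N) = -7 - 15*(-70) = -7 + 1050 = 1043)
L(8*(-137), 776) + l(U(27)) = (367012 - 11984*(-137) + 245*776 - 1*8*(-137)*776) + 1043 = (367012 - 1498*(-1096) + 190120 - 1*(-1096)*776) + 1043 = (367012 + 1641808 + 190120 + 850496) + 1043 = 3049436 + 1043 = 3050479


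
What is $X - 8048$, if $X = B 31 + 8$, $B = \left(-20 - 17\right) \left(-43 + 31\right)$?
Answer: $5724$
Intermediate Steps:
$B = 444$ ($B = \left(-37\right) \left(-12\right) = 444$)
$X = 13772$ ($X = 444 \cdot 31 + 8 = 13764 + 8 = 13772$)
$X - 8048 = 13772 - 8048 = 5724$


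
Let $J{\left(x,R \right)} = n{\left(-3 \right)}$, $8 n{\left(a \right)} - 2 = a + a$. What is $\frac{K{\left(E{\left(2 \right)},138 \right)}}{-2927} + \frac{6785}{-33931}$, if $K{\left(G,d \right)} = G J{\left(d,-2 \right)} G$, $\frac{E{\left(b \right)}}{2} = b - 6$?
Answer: $- \frac{18773903}{99316037} \approx -0.18903$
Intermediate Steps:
$n{\left(a \right)} = \frac{1}{4} + \frac{a}{4}$ ($n{\left(a \right)} = \frac{1}{4} + \frac{a + a}{8} = \frac{1}{4} + \frac{2 a}{8} = \frac{1}{4} + \frac{a}{4}$)
$E{\left(b \right)} = -12 + 2 b$ ($E{\left(b \right)} = 2 \left(b - 6\right) = 2 \left(-6 + b\right) = -12 + 2 b$)
$J{\left(x,R \right)} = - \frac{1}{2}$ ($J{\left(x,R \right)} = \frac{1}{4} + \frac{1}{4} \left(-3\right) = \frac{1}{4} - \frac{3}{4} = - \frac{1}{2}$)
$K{\left(G,d \right)} = - \frac{G^{2}}{2}$ ($K{\left(G,d \right)} = G \left(- \frac{1}{2}\right) G = - \frac{G}{2} G = - \frac{G^{2}}{2}$)
$\frac{K{\left(E{\left(2 \right)},138 \right)}}{-2927} + \frac{6785}{-33931} = \frac{\left(- \frac{1}{2}\right) \left(-12 + 2 \cdot 2\right)^{2}}{-2927} + \frac{6785}{-33931} = - \frac{\left(-12 + 4\right)^{2}}{2} \left(- \frac{1}{2927}\right) + 6785 \left(- \frac{1}{33931}\right) = - \frac{\left(-8\right)^{2}}{2} \left(- \frac{1}{2927}\right) - \frac{6785}{33931} = \left(- \frac{1}{2}\right) 64 \left(- \frac{1}{2927}\right) - \frac{6785}{33931} = \left(-32\right) \left(- \frac{1}{2927}\right) - \frac{6785}{33931} = \frac{32}{2927} - \frac{6785}{33931} = - \frac{18773903}{99316037}$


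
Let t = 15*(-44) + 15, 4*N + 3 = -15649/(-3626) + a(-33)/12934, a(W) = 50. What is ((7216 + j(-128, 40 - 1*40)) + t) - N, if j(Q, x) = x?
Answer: 616311560421/93797368 ≈ 6570.7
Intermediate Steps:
N = 30944707/93797368 (N = -¾ + (-15649/(-3626) + 50/12934)/4 = -¾ + (-15649*(-1/3626) + 50*(1/12934))/4 = -¾ + (15649/3626 + 25/6467)/4 = -¾ + (¼)*(101292733/23449342) = -¾ + 101292733/93797368 = 30944707/93797368 ≈ 0.32991)
t = -645 (t = -660 + 15 = -645)
((7216 + j(-128, 40 - 1*40)) + t) - N = ((7216 + (40 - 1*40)) - 645) - 1*30944707/93797368 = ((7216 + (40 - 40)) - 645) - 30944707/93797368 = ((7216 + 0) - 645) - 30944707/93797368 = (7216 - 645) - 30944707/93797368 = 6571 - 30944707/93797368 = 616311560421/93797368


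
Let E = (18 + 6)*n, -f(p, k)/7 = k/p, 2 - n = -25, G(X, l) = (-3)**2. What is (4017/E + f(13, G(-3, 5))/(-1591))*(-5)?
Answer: -138540725/4467528 ≈ -31.011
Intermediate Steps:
G(X, l) = 9
n = 27 (n = 2 - 1*(-25) = 2 + 25 = 27)
f(p, k) = -7*k/p
E = 648 (E = (18 + 6)*27 = 24*27 = 648)
(4017/E + f(13, G(-3, 5))/(-1591))*(-5) = (4017/648 - 7*9/13/(-1591))*(-5) = (4017*(1/648) - 7*9*1/13*(-1/1591))*(-5) = (1339/216 - 63/13*(-1/1591))*(-5) = (1339/216 + 63/20683)*(-5) = (27708145/4467528)*(-5) = -138540725/4467528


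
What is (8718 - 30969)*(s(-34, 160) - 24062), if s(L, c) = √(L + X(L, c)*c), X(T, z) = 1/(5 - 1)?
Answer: 535403562 - 22251*√6 ≈ 5.3535e+8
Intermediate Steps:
X(T, z) = ¼ (X(T, z) = 1/4 = ¼)
s(L, c) = √(L + c/4)
(8718 - 30969)*(s(-34, 160) - 24062) = (8718 - 30969)*(√(160 + 4*(-34))/2 - 24062) = -22251*(√(160 - 136)/2 - 24062) = -22251*(√24/2 - 24062) = -22251*((2*√6)/2 - 24062) = -22251*(√6 - 24062) = -22251*(-24062 + √6) = 535403562 - 22251*√6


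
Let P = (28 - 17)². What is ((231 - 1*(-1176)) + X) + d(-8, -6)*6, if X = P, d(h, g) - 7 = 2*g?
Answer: 1498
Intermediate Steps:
P = 121 (P = 11² = 121)
d(h, g) = 7 + 2*g
X = 121
((231 - 1*(-1176)) + X) + d(-8, -6)*6 = ((231 - 1*(-1176)) + 121) + (7 + 2*(-6))*6 = ((231 + 1176) + 121) + (7 - 12)*6 = (1407 + 121) - 5*6 = 1528 - 30 = 1498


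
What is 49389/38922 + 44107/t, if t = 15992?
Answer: 417760257/103740104 ≈ 4.0270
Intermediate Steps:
49389/38922 + 44107/t = 49389/38922 + 44107/15992 = 49389*(1/38922) + 44107*(1/15992) = 16463/12974 + 44107/15992 = 417760257/103740104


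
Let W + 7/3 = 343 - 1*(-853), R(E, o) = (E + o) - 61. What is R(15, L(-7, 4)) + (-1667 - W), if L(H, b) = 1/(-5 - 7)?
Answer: -11627/4 ≈ -2906.8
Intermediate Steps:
L(H, b) = -1/12 (L(H, b) = 1/(-12) = -1/12)
R(E, o) = -61 + E + o
W = 3581/3 (W = -7/3 + (343 - 1*(-853)) = -7/3 + (343 + 853) = -7/3 + 1196 = 3581/3 ≈ 1193.7)
R(15, L(-7, 4)) + (-1667 - W) = (-61 + 15 - 1/12) + (-1667 - 1*3581/3) = -553/12 + (-1667 - 3581/3) = -553/12 - 8582/3 = -11627/4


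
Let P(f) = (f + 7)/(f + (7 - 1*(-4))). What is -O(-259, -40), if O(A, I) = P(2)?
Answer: -9/13 ≈ -0.69231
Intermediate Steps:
P(f) = (7 + f)/(11 + f) (P(f) = (7 + f)/(f + (7 + 4)) = (7 + f)/(f + 11) = (7 + f)/(11 + f))
O(A, I) = 9/13 (O(A, I) = (7 + 2)/(11 + 2) = 9/13)
-O(-259, -40) = -1*9/13 = -9/13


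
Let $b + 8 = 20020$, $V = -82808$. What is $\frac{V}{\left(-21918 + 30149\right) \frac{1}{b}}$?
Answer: $- \frac{1657153696}{8231} \approx -2.0133 \cdot 10^{5}$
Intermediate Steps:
$b = 20012$ ($b = -8 + 20020 = 20012$)
$\frac{V}{\left(-21918 + 30149\right) \frac{1}{b}} = - \frac{82808}{\left(-21918 + 30149\right) \frac{1}{20012}} = - \frac{82808}{8231 \cdot \frac{1}{20012}} = - \frac{82808}{\frac{8231}{20012}} = \left(-82808\right) \frac{20012}{8231} = - \frac{1657153696}{8231}$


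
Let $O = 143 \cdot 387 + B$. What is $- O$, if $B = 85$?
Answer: $-55426$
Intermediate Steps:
$O = 55426$ ($O = 143 \cdot 387 + 85 = 55341 + 85 = 55426$)
$- O = \left(-1\right) 55426 = -55426$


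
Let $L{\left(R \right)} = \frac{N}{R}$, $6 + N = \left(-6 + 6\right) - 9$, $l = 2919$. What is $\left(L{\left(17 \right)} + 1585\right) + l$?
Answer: $\frac{76553}{17} \approx 4503.1$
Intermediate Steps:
$N = -15$ ($N = -6 + \left(\left(-6 + 6\right) - 9\right) = -6 + \left(0 - 9\right) = -6 - 9 = -15$)
$L{\left(R \right)} = - \frac{15}{R}$
$\left(L{\left(17 \right)} + 1585\right) + l = \left(- \frac{15}{17} + 1585\right) + 2919 = \frac{26930}{17} + 2919 = \frac{76553}{17}$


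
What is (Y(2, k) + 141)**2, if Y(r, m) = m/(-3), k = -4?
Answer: 182329/9 ≈ 20259.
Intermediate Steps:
Y(r, m) = -m/3 (Y(r, m) = m*(-1/3) = -m/3)
(Y(2, k) + 141)**2 = (-1/3*(-4) + 141)**2 = (4/3 + 141)**2 = (427/3)**2 = 182329/9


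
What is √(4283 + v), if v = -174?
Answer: √4109 ≈ 64.101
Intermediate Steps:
√(4283 + v) = √(4283 - 174) = √4109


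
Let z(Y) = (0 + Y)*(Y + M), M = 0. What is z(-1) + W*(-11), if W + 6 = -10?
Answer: 177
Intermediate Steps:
W = -16 (W = -6 - 10 = -16)
z(Y) = Y**2 (z(Y) = (0 + Y)*(Y + 0) = Y*Y = Y**2)
z(-1) + W*(-11) = (-1)**2 - 16*(-11) = 1 + 176 = 177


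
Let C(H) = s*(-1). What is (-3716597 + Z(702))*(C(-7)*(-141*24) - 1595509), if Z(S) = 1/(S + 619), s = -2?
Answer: 7866578632896172/1321 ≈ 5.9550e+12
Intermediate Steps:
Z(S) = 1/(619 + S)
C(H) = 2 (C(H) = -2*(-1) = 2)
(-3716597 + Z(702))*(C(-7)*(-141*24) - 1595509) = (-3716597 + 1/(619 + 702))*(2*(-141*24) - 1595509) = (-3716597 + 1/1321)*(2*(-3384) - 1595509) = (-3716597 + 1/1321)*(-6768 - 1595509) = -4909624636/1321*(-1602277) = 7866578632896172/1321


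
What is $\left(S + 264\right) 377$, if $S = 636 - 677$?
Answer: $84071$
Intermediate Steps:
$S = -41$ ($S = 636 - 677 = -41$)
$\left(S + 264\right) 377 = \left(-41 + 264\right) 377 = 223 \cdot 377 = 84071$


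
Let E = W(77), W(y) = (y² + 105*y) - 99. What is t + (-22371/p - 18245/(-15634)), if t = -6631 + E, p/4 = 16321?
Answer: 3717628183135/510325028 ≈ 7284.8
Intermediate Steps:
p = 65284 (p = 4*16321 = 65284)
W(y) = -99 + y² + 105*y
E = 13915 (E = -99 + 77² + 105*77 = -99 + 5929 + 8085 = 13915)
t = 7284 (t = -6631 + 13915 = 7284)
t + (-22371/p - 18245/(-15634)) = 7284 + (-22371/65284 - 18245/(-15634)) = 7284 + (-22371*1/65284 - 18245*(-1/15634)) = 7284 + (-22371/65284 + 18245/15634) = 7284 + 420679183/510325028 = 3717628183135/510325028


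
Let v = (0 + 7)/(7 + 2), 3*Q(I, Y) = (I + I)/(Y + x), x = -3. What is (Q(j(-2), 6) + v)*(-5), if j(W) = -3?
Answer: -5/9 ≈ -0.55556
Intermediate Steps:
Q(I, Y) = 2*I/(3*(-3 + Y)) (Q(I, Y) = ((I + I)/(Y - 3))/3 = ((2*I)/(-3 + Y))/3 = (2*I/(-3 + Y))/3 = 2*I/(3*(-3 + Y)))
v = 7/9 ≈ 0.77778
(Q(j(-2), 6) + v)*(-5) = ((⅔)*(-3)/(-3 + 6) + 7/9)*(-5) = ((⅔)*(-3)/3 + 7/9)*(-5) = ((⅔)*(-3)*(⅓) + 7/9)*(-5) = (-⅔ + 7/9)*(-5) = (⅑)*(-5) = -5/9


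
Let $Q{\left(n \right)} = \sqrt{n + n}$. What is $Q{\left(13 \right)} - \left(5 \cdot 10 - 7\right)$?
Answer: $-43 + \sqrt{26} \approx -37.901$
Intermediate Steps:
$Q{\left(n \right)} = \sqrt{2} \sqrt{n}$ ($Q{\left(n \right)} = \sqrt{2 n} = \sqrt{2} \sqrt{n}$)
$Q{\left(13 \right)} - \left(5 \cdot 10 - 7\right) = \sqrt{2} \sqrt{13} - \left(5 \cdot 10 - 7\right) = \sqrt{26} - \left(50 - 7\right) = \sqrt{26} - 43 = -43 + \sqrt{26}$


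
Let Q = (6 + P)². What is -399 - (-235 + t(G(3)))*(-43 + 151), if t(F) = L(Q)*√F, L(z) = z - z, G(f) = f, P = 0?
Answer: 24981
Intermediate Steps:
Q = 36 (Q = (6 + 0)² = 6² = 36)
L(z) = 0
t(F) = 0 (t(F) = 0*√F = 0)
-399 - (-235 + t(G(3)))*(-43 + 151) = -399 - (-235 + 0)*(-43 + 151) = -399 - (-235)*108 = -399 - 1*(-25380) = -399 + 25380 = 24981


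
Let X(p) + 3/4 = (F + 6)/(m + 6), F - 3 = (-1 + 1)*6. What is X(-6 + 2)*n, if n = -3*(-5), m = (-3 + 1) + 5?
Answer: 15/4 ≈ 3.7500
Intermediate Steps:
m = 3 (m = -2 + 5 = 3)
F = 3 (F = 3 + (-1 + 1)*6 = 3 + 0*6 = 3 + 0 = 3)
X(p) = ¼ (X(p) = -¾ + (3 + 6)/(3 + 6) = -¾ + 9/9 = -¾ + 9*(⅑) = -¾ + 1 = ¼)
n = 15
X(-6 + 2)*n = (¼)*15 = 15/4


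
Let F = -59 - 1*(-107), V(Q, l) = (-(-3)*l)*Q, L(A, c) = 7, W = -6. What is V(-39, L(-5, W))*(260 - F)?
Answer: -173628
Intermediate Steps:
V(Q, l) = 3*Q*l (V(Q, l) = (3*l)*Q = 3*Q*l)
F = 48 (F = -59 + 107 = 48)
V(-39, L(-5, W))*(260 - F) = (3*(-39)*7)*(260 - 1*48) = -819*(260 - 48) = -819*212 = -173628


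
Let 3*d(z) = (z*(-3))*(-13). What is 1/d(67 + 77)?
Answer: 1/1872 ≈ 0.00053419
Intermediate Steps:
d(z) = 13*z (d(z) = ((z*(-3))*(-13))/3 = (-3*z*(-13))/3 = (39*z)/3 = 13*z)
1/d(67 + 77) = 1/(13*(67 + 77)) = 1/(13*144) = 1/1872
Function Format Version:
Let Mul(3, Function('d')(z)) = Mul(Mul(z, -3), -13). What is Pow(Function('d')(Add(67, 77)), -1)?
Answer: Rational(1, 1872) ≈ 0.00053419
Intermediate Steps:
Function('d')(z) = Mul(13, z) (Function('d')(z) = Mul(Rational(1, 3), Mul(Mul(z, -3), -13)) = Mul(Rational(1, 3), Mul(Mul(-3, z), -13)) = Mul(Rational(1, 3), Mul(39, z)) = Mul(13, z))
Pow(Function('d')(Add(67, 77)), -1) = Pow(Mul(13, Add(67, 77)), -1) = Pow(Mul(13, 144), -1) = Pow(1872, -1) = Rational(1, 1872)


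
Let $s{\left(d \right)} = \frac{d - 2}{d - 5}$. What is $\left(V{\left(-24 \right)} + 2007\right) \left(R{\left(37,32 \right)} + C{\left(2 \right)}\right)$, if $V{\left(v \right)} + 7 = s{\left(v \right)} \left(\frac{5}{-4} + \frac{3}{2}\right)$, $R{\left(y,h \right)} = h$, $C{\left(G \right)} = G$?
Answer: $\frac{1972221}{29} \approx 68008.0$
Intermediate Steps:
$s{\left(d \right)} = \frac{-2 + d}{-5 + d}$
$V{\left(v \right)} = -7 + \frac{-2 + v}{4 \left(-5 + v\right)}$ ($V{\left(v \right)} = -7 + \frac{-2 + v}{-5 + v} \left(\frac{5}{-4} + \frac{3}{2}\right) = -7 + \frac{-2 + v}{-5 + v} \left(5 \left(- \frac{1}{4}\right) + 3 \cdot \frac{1}{2}\right) = -7 + \frac{-2 + v}{-5 + v} \left(- \frac{5}{4} + \frac{3}{2}\right) = -7 + \frac{-2 + v}{-5 + v} \frac{1}{4} = -7 + \frac{-2 + v}{4 \left(-5 + v\right)}$)
$\left(V{\left(-24 \right)} + 2007\right) \left(R{\left(37,32 \right)} + C{\left(2 \right)}\right) = \left(\frac{3 \left(46 - -216\right)}{4 \left(-5 - 24\right)} + 2007\right) \left(32 + 2\right) = \left(\frac{3 \left(46 + 216\right)}{4 \left(-29\right)} + 2007\right) 34 = \left(\frac{3}{4} \left(- \frac{1}{29}\right) 262 + 2007\right) 34 = \left(- \frac{393}{58} + 2007\right) 34 = \frac{116013}{58} \cdot 34 = \frac{1972221}{29}$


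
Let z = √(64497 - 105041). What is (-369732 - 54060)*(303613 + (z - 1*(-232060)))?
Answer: -227013932016 - 1695168*I*√2534 ≈ -2.2701e+11 - 8.5333e+7*I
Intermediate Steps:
z = 4*I*√2534 (z = √(-40544) = 4*I*√2534 ≈ 201.36*I)
(-369732 - 54060)*(303613 + (z - 1*(-232060))) = (-369732 - 54060)*(303613 + (4*I*√2534 - 1*(-232060))) = -423792*(303613 + (4*I*√2534 + 232060)) = -423792*(303613 + (232060 + 4*I*√2534)) = -423792*(535673 + 4*I*√2534) = -227013932016 - 1695168*I*√2534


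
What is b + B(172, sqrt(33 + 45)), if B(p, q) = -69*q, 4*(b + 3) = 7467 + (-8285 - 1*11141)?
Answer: -11971/4 - 69*sqrt(78) ≈ -3602.1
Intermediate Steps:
b = -11971/4 (b = -3 + (7467 + (-8285 - 1*11141))/4 = -3 + (7467 + (-8285 - 11141))/4 = -3 + (7467 - 19426)/4 = -3 + (1/4)*(-11959) = -3 - 11959/4 = -11971/4 ≈ -2992.8)
b + B(172, sqrt(33 + 45)) = -11971/4 - 69*sqrt(33 + 45) = -11971/4 - 69*sqrt(78)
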